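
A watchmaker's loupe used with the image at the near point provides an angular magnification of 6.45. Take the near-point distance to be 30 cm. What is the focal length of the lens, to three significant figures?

5.50 cm

For the image at the near point, M = 1 + D/f.
f = D/(M - 1) = 30/(6.45 - 1) = 5.505 cm.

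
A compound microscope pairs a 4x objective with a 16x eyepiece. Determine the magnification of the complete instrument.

64

The overall magnification of a compound microscope is the product of the objective and eyepiece magnifications:
M = M_obj x M_eye = 4 x 16 = 64.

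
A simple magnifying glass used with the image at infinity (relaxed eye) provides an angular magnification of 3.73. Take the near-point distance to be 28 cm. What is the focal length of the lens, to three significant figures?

7.51 cm

For the image at infinity, M = D/f.
f = D/M = 28/3.73 = 7.507 cm.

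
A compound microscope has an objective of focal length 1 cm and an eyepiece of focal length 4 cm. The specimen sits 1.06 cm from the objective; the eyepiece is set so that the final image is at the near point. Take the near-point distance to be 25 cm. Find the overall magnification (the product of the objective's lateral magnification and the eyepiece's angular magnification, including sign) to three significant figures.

-121

Objective: 1/d_i = 1/f_obj - 1/d_o = 1/1 - 1/1.06 = 0.05660 cm^-1, so d_i = 17.667 cm.
m_obj = -d_i/d_o = -17.667/1.06 = -16.667.
Eyepiece angular magnification (image at near point): M_eye = 1 + D/f_e = 1 + 25/4 = 7.250.
Overall M = m_obj x M_eye = (-16.667)(7.250) = -120.83.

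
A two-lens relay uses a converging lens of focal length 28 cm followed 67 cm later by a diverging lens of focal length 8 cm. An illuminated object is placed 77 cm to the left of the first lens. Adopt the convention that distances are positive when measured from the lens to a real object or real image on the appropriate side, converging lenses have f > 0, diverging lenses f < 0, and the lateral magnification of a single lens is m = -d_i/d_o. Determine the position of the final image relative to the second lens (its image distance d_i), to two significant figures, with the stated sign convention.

First lens: d_i1 = 1/(1/28 - 1/77) = 44.000 cm.
That image sits 23.000 cm in front of the second lens, so d_o2 = 23.000 cm.
Second lens: d_i2 = 1/(1/(-8) - 1/(23.000)) = -5.935 cm.

-5.9 cm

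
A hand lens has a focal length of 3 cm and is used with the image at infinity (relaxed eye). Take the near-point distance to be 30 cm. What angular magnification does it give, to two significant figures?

10

M = D/f = 30/3 = 10.000.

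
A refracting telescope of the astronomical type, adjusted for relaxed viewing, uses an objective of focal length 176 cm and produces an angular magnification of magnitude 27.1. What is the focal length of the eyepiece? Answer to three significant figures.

|M| = f_obj/f_eye, so f_eye = f_obj/|M| = 176/27.1 = 6.494 cm.

6.49 cm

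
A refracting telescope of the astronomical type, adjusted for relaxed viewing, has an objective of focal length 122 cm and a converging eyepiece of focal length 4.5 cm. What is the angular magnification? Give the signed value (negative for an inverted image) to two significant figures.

M = -f_obj/f_eye = -122/(4.5) = -27.111.

-27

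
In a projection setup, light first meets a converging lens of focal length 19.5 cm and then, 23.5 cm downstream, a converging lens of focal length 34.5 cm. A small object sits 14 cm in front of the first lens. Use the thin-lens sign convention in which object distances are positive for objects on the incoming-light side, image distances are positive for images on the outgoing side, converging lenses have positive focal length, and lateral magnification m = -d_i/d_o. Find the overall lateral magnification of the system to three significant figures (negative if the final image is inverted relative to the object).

Lens 1: 1/d_i1 = 1/f_1 - 1/d_o1 = 1/19.5 - 1/14 = -0.02015 cm^-1, so d_i1 = -49.636 cm.
m_1 = -(-49.636)/14 = 3.5455.
With d_i1 < 0 the first image is virtual and lies on the object side; the object distance for lens 2 is d_o2 = 23.5 - (-49.636) = 73.136 cm.
Lens 2: 1/d_i2 = 1/f_2 - 1/d_o2 = 1/34.5 - 1/(73.136) = 0.01531 cm^-1, so d_i2 = 65.306 cm.
m_2 = -(65.306)/(73.136) = -0.8929.
Overall magnification: m = m_1 m_2 = -3.1659.

-3.17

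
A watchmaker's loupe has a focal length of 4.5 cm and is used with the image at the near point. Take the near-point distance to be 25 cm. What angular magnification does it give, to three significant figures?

6.56

M = 1 + D/f = 1 + 25/4.5 = 6.556.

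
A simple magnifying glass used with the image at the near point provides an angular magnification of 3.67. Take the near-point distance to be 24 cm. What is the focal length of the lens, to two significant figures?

For the image at the near point, M = 1 + D/f.
f = D/(M - 1) = 24/(3.67 - 1) = 8.989 cm.

9.0 cm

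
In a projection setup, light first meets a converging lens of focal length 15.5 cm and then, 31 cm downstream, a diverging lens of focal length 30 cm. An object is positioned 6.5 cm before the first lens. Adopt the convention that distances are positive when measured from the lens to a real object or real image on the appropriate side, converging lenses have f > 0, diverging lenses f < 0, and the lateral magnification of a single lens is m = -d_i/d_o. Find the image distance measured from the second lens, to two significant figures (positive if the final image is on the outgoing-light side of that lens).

-18 cm

Lens 1: 1/d_i1 = 1/f_1 - 1/d_o1 = 1/15.5 - 1/6.5 = -0.08933 cm^-1, so d_i1 = -11.194 cm.
The intermediate image is virtual, 11.194 cm to the left of lens 1, so d_o2 = L - d_i1 = 31 - (-11.194) = 42.194 cm.
Lens 2: 1/d_i2 = 1/f_2 - 1/d_o2 = 1/(-30) - 1/(42.194) = -0.05703 cm^-1, so d_i2 = -17.534 cm.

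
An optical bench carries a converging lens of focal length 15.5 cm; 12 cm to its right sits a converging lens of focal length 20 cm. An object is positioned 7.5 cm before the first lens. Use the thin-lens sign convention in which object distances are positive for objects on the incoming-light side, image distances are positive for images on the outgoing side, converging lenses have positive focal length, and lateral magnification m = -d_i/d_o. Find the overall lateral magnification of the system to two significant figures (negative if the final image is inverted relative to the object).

-5.9

Applying the thin-lens equation to the first lens, 1/15.5 = 1/7.5 + 1/d_i1, which gives d_i1 = -14.531 cm.
Its lateral magnification is m_1 = -d_i1/d_o1 = -(-14.531)/7.5 = 1.9375.
With d_i1 < 0 the first image is virtual and lies on the object side; the object distance for lens 2 is d_o2 = 12 - (-14.531) = 26.531 cm.
Applying the thin-lens equation again with f_2 = 20 cm and d_o2 = 26.531 cm gives d_i2 = 81.244 cm.
m_2 = -(81.244)/(26.531) = -3.0622.
The system's lateral magnification is m_1 m_2 = (1.9375)(-3.0622) = -5.9330.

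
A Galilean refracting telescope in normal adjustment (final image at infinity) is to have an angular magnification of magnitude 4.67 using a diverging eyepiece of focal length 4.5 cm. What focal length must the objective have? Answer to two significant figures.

21 cm

|M| = f_obj/|f_eye|, so f_obj = |M| x |f_eye| = 4.67 x 4.5 = 21.015 cm.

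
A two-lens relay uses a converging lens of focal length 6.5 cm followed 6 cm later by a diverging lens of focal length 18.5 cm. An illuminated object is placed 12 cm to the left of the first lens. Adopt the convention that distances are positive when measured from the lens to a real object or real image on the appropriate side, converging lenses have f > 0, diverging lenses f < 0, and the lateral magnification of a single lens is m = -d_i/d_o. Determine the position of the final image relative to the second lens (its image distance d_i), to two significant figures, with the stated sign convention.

Lens 1: 1/d_i1 = 1/f_1 - 1/d_o1 = 1/6.5 - 1/12 = 0.07051 cm^-1, so d_i1 = 14.182 cm.
Since 14.182 cm > 6 cm, the first image lies past the second lens and serves as a virtual object: d_o2 = L - d_i1 = -8.182 cm.
Lens 2: 1/d_i2 = 1/f_2 - 1/d_o2 = 1/(-18.5) - 1/(-8.182) = 0.06817 cm^-1, so d_i2 = 14.670 cm.

15 cm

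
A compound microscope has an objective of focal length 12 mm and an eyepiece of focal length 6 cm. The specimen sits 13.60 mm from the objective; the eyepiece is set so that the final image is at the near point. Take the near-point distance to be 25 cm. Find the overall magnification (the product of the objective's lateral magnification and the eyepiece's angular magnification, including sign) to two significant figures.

Convert to cm: f_obj = 12 mm = 1.2 cm; d_o = 13.60 mm = 1.36 cm.
Objective: 1/d_i = 1/f_obj - 1/d_o = 1/1.2 - 1/1.36 = 0.09804 cm^-1, so d_i = 10.200 cm.
m_obj = -d_i/d_o = -10.200/1.36 = -7.500.
Eyepiece angular magnification (image at near point): M_eye = 1 + D/f_e = 1 + 25/6 = 5.167.
Overall M = m_obj x M_eye = (-7.500)(5.167) = -38.75.

-39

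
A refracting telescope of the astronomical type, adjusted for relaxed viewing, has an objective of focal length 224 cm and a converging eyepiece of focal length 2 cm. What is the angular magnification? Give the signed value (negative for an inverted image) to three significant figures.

-112

M = -f_obj/f_eye = -224/(2) = -112.000.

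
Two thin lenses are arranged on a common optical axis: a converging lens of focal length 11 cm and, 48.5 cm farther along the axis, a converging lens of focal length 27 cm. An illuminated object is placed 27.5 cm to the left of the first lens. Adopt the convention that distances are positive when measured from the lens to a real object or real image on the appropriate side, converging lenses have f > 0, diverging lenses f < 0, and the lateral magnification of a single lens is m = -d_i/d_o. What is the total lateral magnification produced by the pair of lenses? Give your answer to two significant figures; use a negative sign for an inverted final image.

Applying the thin-lens equation to the first lens, 1/11 = 1/27.5 + 1/d_i1, which gives d_i1 = 18.333 cm.
Its lateral magnification is m_1 = -d_i1/d_o1 = -(18.333)/27.5 = -0.6667.
Object distance for lens 2: d_o2 = 48.5 - 18.333 = 30.167 cm.
Applying the thin-lens equation again with f_2 = 27 cm and d_o2 = 30.167 cm gives d_i2 = 257.211 cm.
m_2 = -(257.211)/(30.167) = -8.5263.
The system's lateral magnification is m_1 m_2 = (-0.6667)(-8.5263) = 5.6842.

5.7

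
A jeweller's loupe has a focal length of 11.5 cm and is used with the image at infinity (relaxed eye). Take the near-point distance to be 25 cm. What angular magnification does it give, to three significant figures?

M = D/f = 25/11.5 = 2.174.

2.17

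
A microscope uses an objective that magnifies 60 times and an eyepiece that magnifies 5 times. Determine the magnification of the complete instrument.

300

The overall magnification of a compound microscope is the product of the objective and eyepiece magnifications:
M = M_obj x M_eye = 60 x 5 = 300.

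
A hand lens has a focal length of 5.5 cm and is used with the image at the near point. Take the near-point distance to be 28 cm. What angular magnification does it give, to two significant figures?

M = 1 + D/f = 1 + 28/5.5 = 6.091.

6.1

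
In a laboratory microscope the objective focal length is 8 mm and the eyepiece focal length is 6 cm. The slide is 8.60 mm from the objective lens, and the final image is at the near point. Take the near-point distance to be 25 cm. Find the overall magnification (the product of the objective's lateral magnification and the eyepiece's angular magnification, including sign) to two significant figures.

Convert to cm: f_obj = 8 mm = 0.8 cm; d_o = 8.60 mm = 0.86 cm.
Objective: 1/d_i = 1/f_obj - 1/d_o = 1/0.8 - 1/0.86 = 0.08721 cm^-1, so d_i = 11.467 cm.
m_obj = -d_i/d_o = -11.467/0.86 = -13.333.
Eyepiece angular magnification (image at near point): M_eye = 1 + D/f_e = 1 + 25/6 = 5.167.
Overall M = m_obj x M_eye = (-13.333)(5.167) = -68.89.

-69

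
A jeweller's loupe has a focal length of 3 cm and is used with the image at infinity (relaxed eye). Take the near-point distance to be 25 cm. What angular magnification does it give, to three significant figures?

8.33

M = D/f = 25/3 = 8.333.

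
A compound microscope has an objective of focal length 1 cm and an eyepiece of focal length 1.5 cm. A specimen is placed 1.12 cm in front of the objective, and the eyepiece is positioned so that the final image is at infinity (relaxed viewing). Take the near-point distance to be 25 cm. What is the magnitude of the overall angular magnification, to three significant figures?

Objective: 1/d_i = 1/f_obj - 1/d_o = 1/1 - 1/1.12 = 0.10714 cm^-1, so d_i = 9.333 cm.
m_obj = -d_i/d_o = -9.333/1.12 = -8.333.
Eyepiece angular magnification (image at infinity): M_eye = D/f_e = 25/1.5 = 16.667.
Overall M = m_obj x M_eye = (-8.333)(16.667) = -138.89.
|M| = 138.89.

139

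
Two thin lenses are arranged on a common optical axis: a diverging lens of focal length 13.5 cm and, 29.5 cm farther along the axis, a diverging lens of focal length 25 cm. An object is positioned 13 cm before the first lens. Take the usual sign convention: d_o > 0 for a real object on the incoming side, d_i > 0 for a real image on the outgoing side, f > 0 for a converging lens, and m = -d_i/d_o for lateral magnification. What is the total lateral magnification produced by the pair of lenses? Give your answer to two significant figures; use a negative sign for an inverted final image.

0.21

Lens 1: 1/d_i1 = 1/f_1 - 1/d_o1 = 1/(-13.5) - 1/13 = -0.15100 cm^-1, so d_i1 = -6.623 cm.
m_1 = -(-6.623)/13 = 0.5094.
With d_i1 < 0 the first image is virtual and lies on the object side; the object distance for lens 2 is d_o2 = 29.5 - (-6.623) = 36.123 cm.
Lens 2: 1/d_i2 = 1/f_2 - 1/d_o2 = 1/(-25) - 1/(36.123) = -0.06768 cm^-1, so d_i2 = -14.775 cm.
m_2 = -(-14.775)/(36.123) = 0.4090.
Overall magnification: m = m_1 m_2 = 0.2084.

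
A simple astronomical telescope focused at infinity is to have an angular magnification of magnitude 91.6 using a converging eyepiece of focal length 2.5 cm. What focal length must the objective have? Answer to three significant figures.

|M| = f_obj/|f_eye|, so f_obj = |M| x |f_eye| = 91.6 x 2.5 = 229.000 cm.

229 cm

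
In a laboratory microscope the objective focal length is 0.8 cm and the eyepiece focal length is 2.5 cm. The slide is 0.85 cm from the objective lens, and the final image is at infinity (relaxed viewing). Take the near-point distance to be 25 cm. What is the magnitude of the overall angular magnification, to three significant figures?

160

Objective: 1/d_i = 1/f_obj - 1/d_o = 1/0.8 - 1/0.85 = 0.07353 cm^-1, so d_i = 13.600 cm.
m_obj = -d_i/d_o = -13.600/0.85 = -16.000.
Eyepiece angular magnification (image at infinity): M_eye = D/f_e = 25/2.5 = 10.000.
Overall M = m_obj x M_eye = (-16.000)(10.000) = -160.00.
|M| = 160.00.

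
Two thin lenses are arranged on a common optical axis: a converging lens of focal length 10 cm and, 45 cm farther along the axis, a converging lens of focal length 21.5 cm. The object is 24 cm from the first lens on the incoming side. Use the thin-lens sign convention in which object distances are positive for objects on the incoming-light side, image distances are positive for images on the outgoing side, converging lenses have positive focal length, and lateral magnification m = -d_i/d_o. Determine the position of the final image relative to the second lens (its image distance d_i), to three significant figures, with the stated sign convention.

First lens: d_i1 = 1/(1/10 - 1/24) = 17.143 cm.
Object distance for lens 2: d_o2 = 45 - 17.143 = 27.857 cm.
Second lens: d_i2 = 1/(1/21.5 - 1/(27.857)) = 94.213 cm.

94.2 cm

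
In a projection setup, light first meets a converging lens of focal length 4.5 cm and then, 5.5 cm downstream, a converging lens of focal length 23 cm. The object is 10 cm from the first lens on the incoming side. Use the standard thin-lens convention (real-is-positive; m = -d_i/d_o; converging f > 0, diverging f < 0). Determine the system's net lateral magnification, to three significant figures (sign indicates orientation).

Lens 1: 1/d_i1 = 1/f_1 - 1/d_o1 = 1/4.5 - 1/10 = 0.12222 cm^-1, so d_i1 = 8.182 cm.
m_1 = -(8.182)/10 = -0.8182.
This image would form 8.182 cm past lens 1, i.e. 2.682 cm beyond lens 2, so it is a virtual object for lens 2: d_o2 = 5.5 - 8.182 = -2.682 cm.
Lens 2: 1/d_i2 = 1/f_2 - 1/d_o2 = 1/23 - 1/(-2.682) = 0.41636 cm^-1, so d_i2 = 2.402 cm.
m_2 = -(2.402)/(-2.682) = 0.8956.
Total m = m_1 x m_2 = (-0.8182)(0.8956) = -0.7327.

-0.733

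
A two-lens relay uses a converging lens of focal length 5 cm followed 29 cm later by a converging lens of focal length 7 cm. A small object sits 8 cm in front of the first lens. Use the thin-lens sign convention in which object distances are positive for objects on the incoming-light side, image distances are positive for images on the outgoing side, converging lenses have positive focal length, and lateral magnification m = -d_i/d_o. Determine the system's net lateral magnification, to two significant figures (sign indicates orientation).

Applying the thin-lens equation to the first lens, 1/5 = 1/8 + 1/d_i1, which gives d_i1 = 13.333 cm.
Its lateral magnification is m_1 = -d_i1/d_o1 = -(13.333)/8 = -1.6667.
That image sits 15.667 cm in front of the second lens, so d_o2 = 15.667 cm.
Applying the thin-lens equation again with f_2 = 7 cm and d_o2 = 15.667 cm gives d_i2 = 12.654 cm.
m_2 = -(12.654)/(15.667) = -0.8077.
Total m = m_1 x m_2 = (-1.6667)(-0.8077) = 1.3462.

1.3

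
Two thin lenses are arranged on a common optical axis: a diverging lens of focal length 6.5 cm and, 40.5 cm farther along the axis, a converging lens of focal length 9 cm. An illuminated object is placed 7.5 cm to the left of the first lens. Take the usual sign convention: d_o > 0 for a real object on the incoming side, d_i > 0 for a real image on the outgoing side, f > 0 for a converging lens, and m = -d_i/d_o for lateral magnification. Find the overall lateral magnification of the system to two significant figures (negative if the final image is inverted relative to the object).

-0.12

First lens: d_i1 = 1/(1/(-6.5) - 1/7.5) = -3.482 cm.
m_1 = -(-3.482)/7.5 = 0.4643.
The intermediate image is virtual, 3.482 cm to the left of lens 1, so d_o2 = L - d_i1 = 40.5 - (-3.482) = 43.982 cm.
Second lens: d_i2 = 1/(1/9 - 1/(43.982)) = 11.315 cm.
m_2 = -(11.315)/(43.982) = -0.2573.
The system's lateral magnification is m_1 m_2 = (0.4643)(-0.2573) = -0.1194.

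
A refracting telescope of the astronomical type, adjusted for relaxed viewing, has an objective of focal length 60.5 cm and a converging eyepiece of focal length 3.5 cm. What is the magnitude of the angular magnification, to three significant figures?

17.3

|M| = f_obj/|f_eye| = 60.5/3.5 = 17.286.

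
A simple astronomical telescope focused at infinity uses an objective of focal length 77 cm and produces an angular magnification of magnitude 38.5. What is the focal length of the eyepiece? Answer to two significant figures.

|M| = f_obj/f_eye, so f_eye = f_obj/|M| = 77/38.5 = 2.000 cm.

2.0 cm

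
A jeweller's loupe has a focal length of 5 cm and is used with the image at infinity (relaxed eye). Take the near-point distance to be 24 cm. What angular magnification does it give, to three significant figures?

4.80

M = D/f = 24/5 = 4.800.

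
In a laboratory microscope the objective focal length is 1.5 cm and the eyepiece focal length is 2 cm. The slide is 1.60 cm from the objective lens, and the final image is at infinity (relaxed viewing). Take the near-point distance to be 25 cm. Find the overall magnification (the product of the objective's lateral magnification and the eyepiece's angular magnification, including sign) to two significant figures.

-190

Objective: 1/d_i = 1/f_obj - 1/d_o = 1/1.5 - 1/1.60 = 0.04167 cm^-1, so d_i = 24.000 cm.
m_obj = -d_i/d_o = -24.000/1.60 = -15.000.
Eyepiece angular magnification (image at infinity): M_eye = D/f_e = 25/2 = 12.500.
Overall M = m_obj x M_eye = (-15.000)(12.500) = -187.50.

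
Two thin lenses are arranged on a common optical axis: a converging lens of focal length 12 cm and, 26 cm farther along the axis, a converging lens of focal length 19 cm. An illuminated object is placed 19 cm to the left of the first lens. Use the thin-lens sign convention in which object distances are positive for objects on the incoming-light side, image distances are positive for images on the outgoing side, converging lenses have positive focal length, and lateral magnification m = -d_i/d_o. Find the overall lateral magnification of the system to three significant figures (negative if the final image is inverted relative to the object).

Lens 1: 1/d_i1 = 1/f_1 - 1/d_o1 = 1/12 - 1/19 = 0.03070 cm^-1, so d_i1 = 32.571 cm.
m_1 = -(32.571)/19 = -1.7143.
This image would form 32.571 cm past lens 1, i.e. 6.571 cm beyond lens 2, so it is a virtual object for lens 2: d_o2 = 26 - 32.571 = -6.571 cm.
Lens 2: 1/d_i2 = 1/f_2 - 1/d_o2 = 1/19 - 1/(-6.571) = 0.20481 cm^-1, so d_i2 = 4.883 cm.
m_2 = -(4.883)/(-6.571) = 0.7430.
Total m = m_1 x m_2 = (-1.7143)(0.7430) = -1.2737.

-1.27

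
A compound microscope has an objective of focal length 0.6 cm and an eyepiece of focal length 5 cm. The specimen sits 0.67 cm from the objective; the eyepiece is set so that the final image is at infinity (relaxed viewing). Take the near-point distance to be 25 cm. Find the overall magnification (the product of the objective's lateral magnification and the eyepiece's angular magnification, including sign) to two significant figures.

Objective: 1/d_i = 1/f_obj - 1/d_o = 1/0.6 - 1/0.67 = 0.17413 cm^-1, so d_i = 5.743 cm.
m_obj = -d_i/d_o = -5.743/0.67 = -8.571.
Eyepiece angular magnification (image at infinity): M_eye = D/f_e = 25/5 = 5.000.
Overall M = m_obj x M_eye = (-8.571)(5.000) = -42.86.

-43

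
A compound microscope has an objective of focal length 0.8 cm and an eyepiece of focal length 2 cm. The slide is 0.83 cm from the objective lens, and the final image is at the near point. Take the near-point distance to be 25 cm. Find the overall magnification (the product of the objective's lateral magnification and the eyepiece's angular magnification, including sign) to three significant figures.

-360

Objective: 1/d_i = 1/f_obj - 1/d_o = 1/0.8 - 1/0.83 = 0.04518 cm^-1, so d_i = 22.133 cm.
m_obj = -d_i/d_o = -22.133/0.83 = -26.667.
Eyepiece angular magnification (image at near point): M_eye = 1 + D/f_e = 1 + 25/2 = 13.500.
Overall M = m_obj x M_eye = (-26.667)(13.500) = -360.00.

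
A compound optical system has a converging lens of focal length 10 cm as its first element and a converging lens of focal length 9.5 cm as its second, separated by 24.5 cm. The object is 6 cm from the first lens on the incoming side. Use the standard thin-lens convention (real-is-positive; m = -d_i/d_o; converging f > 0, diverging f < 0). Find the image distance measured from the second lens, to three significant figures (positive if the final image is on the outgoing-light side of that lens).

12.5 cm

First lens: d_i1 = 1/(1/10 - 1/6) = -15.000 cm.
The intermediate image is virtual, 15.000 cm to the left of lens 1, so d_o2 = L - d_i1 = 24.5 - (-15.000) = 39.500 cm.
Second lens: d_i2 = 1/(1/9.5 - 1/(39.500)) = 12.508 cm.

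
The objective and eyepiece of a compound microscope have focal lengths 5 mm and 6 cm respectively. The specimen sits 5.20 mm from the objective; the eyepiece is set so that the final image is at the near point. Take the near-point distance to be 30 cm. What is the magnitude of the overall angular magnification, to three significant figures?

Convert to cm: f_obj = 5 mm = 0.5 cm; d_o = 5.20 mm = 0.52 cm.
Objective: 1/d_i = 1/f_obj - 1/d_o = 1/0.5 - 1/0.52 = 0.07692 cm^-1, so d_i = 13.000 cm.
m_obj = -d_i/d_o = -13.000/0.52 = -25.000.
Eyepiece angular magnification (image at near point): M_eye = 1 + D/f_e = 1 + 30/6 = 6.000.
Overall M = m_obj x M_eye = (-25.000)(6.000) = -150.00.
|M| = 150.00.

150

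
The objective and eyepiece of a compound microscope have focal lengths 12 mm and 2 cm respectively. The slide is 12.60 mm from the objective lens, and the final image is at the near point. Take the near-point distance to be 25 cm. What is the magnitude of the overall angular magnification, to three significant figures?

270

Convert to cm: f_obj = 12 mm = 1.2 cm; d_o = 12.60 mm = 1.26 cm.
Objective: 1/d_i = 1/f_obj - 1/d_o = 1/1.2 - 1/1.26 = 0.03968 cm^-1, so d_i = 25.200 cm.
m_obj = -d_i/d_o = -25.200/1.26 = -20.000.
Eyepiece angular magnification (image at near point): M_eye = 1 + D/f_e = 1 + 25/2 = 13.500.
Overall M = m_obj x M_eye = (-20.000)(13.500) = -270.00.
|M| = 270.00.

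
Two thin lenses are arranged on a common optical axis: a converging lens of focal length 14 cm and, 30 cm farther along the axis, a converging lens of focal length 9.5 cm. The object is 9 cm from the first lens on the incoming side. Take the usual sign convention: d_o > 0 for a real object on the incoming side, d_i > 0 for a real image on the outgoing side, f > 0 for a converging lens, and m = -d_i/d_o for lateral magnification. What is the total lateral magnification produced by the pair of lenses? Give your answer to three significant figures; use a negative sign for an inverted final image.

-0.582

Applying the thin-lens equation to the first lens, 1/14 = 1/9 + 1/d_i1, which gives d_i1 = -25.200 cm.
Its lateral magnification is m_1 = -d_i1/d_o1 = -(-25.200)/9 = 2.8000.
With d_i1 < 0 the first image is virtual and lies on the object side; the object distance for lens 2 is d_o2 = 30 - (-25.200) = 55.200 cm.
Applying the thin-lens equation again with f_2 = 9.5 cm and d_o2 = 55.200 cm gives d_i2 = 11.475 cm.
m_2 = -(11.475)/(55.200) = -0.2079.
The system's lateral magnification is m_1 m_2 = (2.8000)(-0.2079) = -0.5821.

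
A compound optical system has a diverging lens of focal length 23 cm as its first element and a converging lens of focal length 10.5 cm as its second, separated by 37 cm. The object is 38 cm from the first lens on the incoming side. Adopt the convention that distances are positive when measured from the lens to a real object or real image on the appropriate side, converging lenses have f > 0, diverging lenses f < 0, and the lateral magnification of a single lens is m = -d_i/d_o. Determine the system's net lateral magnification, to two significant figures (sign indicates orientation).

-0.097

First lens: d_i1 = 1/(1/(-23) - 1/38) = -14.328 cm.
m_1 = -(-14.328)/38 = 0.3770.
The intermediate image is virtual, 14.328 cm to the left of lens 1, so d_o2 = L - d_i1 = 37 - (-14.328) = 51.328 cm.
Second lens: d_i2 = 1/(1/10.5 - 1/(51.328)) = 13.200 cm.
m_2 = -(13.200)/(51.328) = -0.2572.
Overall magnification: m = m_1 m_2 = -0.0970.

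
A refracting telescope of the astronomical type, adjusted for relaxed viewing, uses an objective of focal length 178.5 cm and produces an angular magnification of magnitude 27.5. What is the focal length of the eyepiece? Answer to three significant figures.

|M| = f_obj/f_eye, so f_eye = f_obj/|M| = 178.5/27.5 = 6.491 cm.

6.49 cm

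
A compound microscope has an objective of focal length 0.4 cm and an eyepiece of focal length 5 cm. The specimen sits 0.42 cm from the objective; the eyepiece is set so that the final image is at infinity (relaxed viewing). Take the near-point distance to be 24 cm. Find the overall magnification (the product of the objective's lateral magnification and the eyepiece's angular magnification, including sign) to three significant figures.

-96.0

Objective: 1/d_i = 1/f_obj - 1/d_o = 1/0.4 - 1/0.42 = 0.11905 cm^-1, so d_i = 8.400 cm.
m_obj = -d_i/d_o = -8.400/0.42 = -20.000.
Eyepiece angular magnification (image at infinity): M_eye = D/f_e = 24/5 = 4.800.
Overall M = m_obj x M_eye = (-20.000)(4.800) = -96.00.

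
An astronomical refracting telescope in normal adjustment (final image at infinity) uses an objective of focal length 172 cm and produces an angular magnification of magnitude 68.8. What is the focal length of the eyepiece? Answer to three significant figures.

2.50 cm

|M| = f_obj/f_eye, so f_eye = f_obj/|M| = 172/68.8 = 2.500 cm.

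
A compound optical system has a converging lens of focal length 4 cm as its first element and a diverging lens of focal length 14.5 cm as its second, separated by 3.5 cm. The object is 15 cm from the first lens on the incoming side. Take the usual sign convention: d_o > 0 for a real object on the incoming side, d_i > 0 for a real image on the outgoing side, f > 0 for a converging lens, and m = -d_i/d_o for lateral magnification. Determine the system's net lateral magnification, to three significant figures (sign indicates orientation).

First lens: d_i1 = 1/(1/4 - 1/15) = 5.455 cm.
m_1 = -(5.455)/15 = -0.3636.
This image would form 5.455 cm past lens 1, i.e. 1.955 cm beyond lens 2, so it is a virtual object for lens 2: d_o2 = 3.5 - 5.455 = -1.955 cm.
Second lens: d_i2 = 1/(1/(-14.5) - 1/(-1.955)) = 2.259 cm.
m_2 = -(2.259)/(-1.955) = 1.1558.
Overall magnification: m = m_1 m_2 = -0.4203.

-0.420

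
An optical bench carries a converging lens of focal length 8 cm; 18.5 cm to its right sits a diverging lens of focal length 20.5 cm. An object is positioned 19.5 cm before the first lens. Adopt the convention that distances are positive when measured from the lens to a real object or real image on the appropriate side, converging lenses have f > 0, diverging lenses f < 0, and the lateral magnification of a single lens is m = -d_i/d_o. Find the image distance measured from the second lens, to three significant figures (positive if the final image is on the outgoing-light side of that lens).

-3.98 cm

Lens 1: 1/d_i1 = 1/f_1 - 1/d_o1 = 1/8 - 1/19.5 = 0.07372 cm^-1, so d_i1 = 13.565 cm.
That image sits 4.935 cm in front of the second lens, so d_o2 = 4.935 cm.
Lens 2: 1/d_i2 = 1/f_2 - 1/d_o2 = 1/(-20.5) - 1/(4.935) = -0.25142 cm^-1, so d_i2 = -3.977 cm.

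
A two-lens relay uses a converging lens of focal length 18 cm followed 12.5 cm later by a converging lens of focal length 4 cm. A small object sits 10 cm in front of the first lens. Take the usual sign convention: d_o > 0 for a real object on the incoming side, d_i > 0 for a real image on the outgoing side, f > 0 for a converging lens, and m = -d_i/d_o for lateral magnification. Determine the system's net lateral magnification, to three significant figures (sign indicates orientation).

Applying the thin-lens equation to the first lens, 1/18 = 1/10 + 1/d_i1, which gives d_i1 = -22.500 cm.
Its lateral magnification is m_1 = -d_i1/d_o1 = -(-22.500)/10 = 2.2500.
The intermediate image is virtual, 22.500 cm to the left of lens 1, so d_o2 = L - d_i1 = 12.5 - (-22.500) = 35.000 cm.
Applying the thin-lens equation again with f_2 = 4 cm and d_o2 = 35.000 cm gives d_i2 = 4.516 cm.
m_2 = -(4.516)/(35.000) = -0.1290.
The system's lateral magnification is m_1 m_2 = (2.2500)(-0.1290) = -0.2903.

-0.290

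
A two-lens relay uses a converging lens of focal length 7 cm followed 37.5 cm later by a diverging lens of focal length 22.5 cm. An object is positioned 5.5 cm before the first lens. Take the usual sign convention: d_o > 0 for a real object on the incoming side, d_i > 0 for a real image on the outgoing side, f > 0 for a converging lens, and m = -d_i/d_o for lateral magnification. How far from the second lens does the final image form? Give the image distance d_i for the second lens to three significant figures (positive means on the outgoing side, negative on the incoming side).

First lens: d_i1 = 1/(1/7 - 1/5.5) = -25.667 cm.
With d_i1 < 0 the first image is virtual and lies on the object side; the object distance for lens 2 is d_o2 = 37.5 - (-25.667) = 63.167 cm.
Second lens: d_i2 = 1/(1/(-22.5) - 1/(63.167)) = -16.590 cm.

-16.6 cm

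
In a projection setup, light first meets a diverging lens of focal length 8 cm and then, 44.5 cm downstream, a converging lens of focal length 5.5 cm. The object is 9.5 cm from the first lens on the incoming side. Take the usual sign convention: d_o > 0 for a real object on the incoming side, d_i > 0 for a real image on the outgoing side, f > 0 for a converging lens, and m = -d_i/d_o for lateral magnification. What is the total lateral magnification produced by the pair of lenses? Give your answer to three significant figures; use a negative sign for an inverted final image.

-0.0580

First lens: d_i1 = 1/(1/(-8) - 1/9.5) = -4.343 cm.
m_1 = -(-4.343)/9.5 = 0.4571.
The intermediate image is virtual, 4.343 cm to the left of lens 1, so d_o2 = L - d_i1 = 44.5 - (-4.343) = 48.843 cm.
Second lens: d_i2 = 1/(1/5.5 - 1/(48.843)) = 6.198 cm.
m_2 = -(6.198)/(48.843) = -0.1269.
Total m = m_1 x m_2 = (0.4571)(-0.1269) = -0.0580.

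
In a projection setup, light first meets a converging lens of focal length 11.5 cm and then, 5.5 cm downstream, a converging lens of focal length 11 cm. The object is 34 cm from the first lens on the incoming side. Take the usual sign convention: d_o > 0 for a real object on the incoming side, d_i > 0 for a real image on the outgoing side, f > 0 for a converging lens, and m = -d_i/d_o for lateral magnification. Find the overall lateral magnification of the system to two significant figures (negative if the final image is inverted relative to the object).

-0.25

Applying the thin-lens equation to the first lens, 1/11.5 = 1/34 + 1/d_i1, which gives d_i1 = 17.378 cm.
Its lateral magnification is m_1 = -d_i1/d_o1 = -(17.378)/34 = -0.5111.
Since 17.378 cm > 5.5 cm, the first image lies past the second lens and serves as a virtual object: d_o2 = L - d_i1 = -11.878 cm.
Applying the thin-lens equation again with f_2 = 11 cm and d_o2 = -11.878 cm gives d_i2 = 5.711 cm.
m_2 = -(5.711)/(-11.878) = 0.4808.
Overall magnification: m = m_1 m_2 = -0.2458.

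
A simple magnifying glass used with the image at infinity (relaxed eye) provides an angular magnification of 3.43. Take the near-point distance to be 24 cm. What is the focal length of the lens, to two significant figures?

For the image at infinity, M = D/f.
f = D/M = 24/3.43 = 6.997 cm.

7.0 cm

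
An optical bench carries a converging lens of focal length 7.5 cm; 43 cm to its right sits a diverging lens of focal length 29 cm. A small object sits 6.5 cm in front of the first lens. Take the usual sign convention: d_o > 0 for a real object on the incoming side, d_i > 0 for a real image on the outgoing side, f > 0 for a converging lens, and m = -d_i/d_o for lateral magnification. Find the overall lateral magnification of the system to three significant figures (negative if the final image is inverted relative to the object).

Applying the thin-lens equation to the first lens, 1/7.5 = 1/6.5 + 1/d_i1, which gives d_i1 = -48.750 cm.
Its lateral magnification is m_1 = -d_i1/d_o1 = -(-48.750)/6.5 = 7.5000.
With d_i1 < 0 the first image is virtual and lies on the object side; the object distance for lens 2 is d_o2 = 43 - (-48.750) = 91.750 cm.
Applying the thin-lens equation again with f_2 = -29 cm and d_o2 = 91.750 cm gives d_i2 = -22.035 cm.
m_2 = -(-22.035)/(91.750) = 0.2402.
The system's lateral magnification is m_1 m_2 = (7.5000)(0.2402) = 1.8012.

1.80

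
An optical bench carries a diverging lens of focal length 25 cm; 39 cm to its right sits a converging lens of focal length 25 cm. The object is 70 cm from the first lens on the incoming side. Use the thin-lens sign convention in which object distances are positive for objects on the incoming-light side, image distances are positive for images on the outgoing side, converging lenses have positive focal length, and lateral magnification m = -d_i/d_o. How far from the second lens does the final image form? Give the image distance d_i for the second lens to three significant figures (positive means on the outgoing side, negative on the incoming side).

44.3 cm

Lens 1: 1/d_i1 = 1/f_1 - 1/d_o1 = 1/(-25) - 1/70 = -0.05429 cm^-1, so d_i1 = -18.421 cm.
With d_i1 < 0 the first image is virtual and lies on the object side; the object distance for lens 2 is d_o2 = 39 - (-18.421) = 57.421 cm.
Lens 2: 1/d_i2 = 1/f_2 - 1/d_o2 = 1/25 - 1/(57.421) = 0.02258 cm^-1, so d_i2 = 44.278 cm.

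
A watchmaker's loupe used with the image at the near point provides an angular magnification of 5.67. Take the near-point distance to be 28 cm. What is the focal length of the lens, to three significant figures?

6.00 cm

For the image at the near point, M = 1 + D/f.
f = D/(M - 1) = 28/(5.67 - 1) = 5.996 cm.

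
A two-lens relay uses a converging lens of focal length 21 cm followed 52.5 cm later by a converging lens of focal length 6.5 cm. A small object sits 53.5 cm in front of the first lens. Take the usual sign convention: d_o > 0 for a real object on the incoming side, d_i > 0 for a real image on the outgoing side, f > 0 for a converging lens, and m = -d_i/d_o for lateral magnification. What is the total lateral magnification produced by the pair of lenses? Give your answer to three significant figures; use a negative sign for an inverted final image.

0.367

Applying the thin-lens equation to the first lens, 1/21 = 1/53.5 + 1/d_i1, which gives d_i1 = 34.569 cm.
Its lateral magnification is m_1 = -d_i1/d_o1 = -(34.569)/53.5 = -0.6462.
That image sits 17.931 cm in front of the second lens, so d_o2 = 17.931 cm.
Applying the thin-lens equation again with f_2 = 6.5 cm and d_o2 = 17.931 cm gives d_i2 = 10.196 cm.
m_2 = -(10.196)/(17.931) = -0.5686.
Total m = m_1 x m_2 = (-0.6462)(-0.5686) = 0.3674.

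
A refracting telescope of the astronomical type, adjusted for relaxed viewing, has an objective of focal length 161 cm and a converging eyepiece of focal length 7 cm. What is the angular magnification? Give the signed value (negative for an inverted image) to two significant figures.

M = -f_obj/f_eye = -161/(7) = -23.000.

-23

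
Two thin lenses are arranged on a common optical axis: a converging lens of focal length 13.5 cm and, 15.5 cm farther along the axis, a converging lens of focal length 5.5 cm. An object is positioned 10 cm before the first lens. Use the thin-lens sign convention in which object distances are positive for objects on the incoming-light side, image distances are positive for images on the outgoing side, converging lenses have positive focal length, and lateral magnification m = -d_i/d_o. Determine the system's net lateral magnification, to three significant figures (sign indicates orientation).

Lens 1: 1/d_i1 = 1/f_1 - 1/d_o1 = 1/13.5 - 1/10 = -0.02593 cm^-1, so d_i1 = -38.571 cm.
m_1 = -(-38.571)/10 = 3.8571.
The intermediate image is virtual, 38.571 cm to the left of lens 1, so d_o2 = L - d_i1 = 15.5 - (-38.571) = 54.071 cm.
Lens 2: 1/d_i2 = 1/f_2 - 1/d_o2 = 1/5.5 - 1/(54.071) = 0.16332 cm^-1, so d_i2 = 6.123 cm.
m_2 = -(6.123)/(54.071) = -0.1132.
Overall magnification: m = m_1 m_2 = -0.4368.

-0.437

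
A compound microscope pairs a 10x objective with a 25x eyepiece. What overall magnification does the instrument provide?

The overall magnification of a compound microscope is the product of the objective and eyepiece magnifications:
M = M_obj x M_eye = 10 x 25 = 250.

250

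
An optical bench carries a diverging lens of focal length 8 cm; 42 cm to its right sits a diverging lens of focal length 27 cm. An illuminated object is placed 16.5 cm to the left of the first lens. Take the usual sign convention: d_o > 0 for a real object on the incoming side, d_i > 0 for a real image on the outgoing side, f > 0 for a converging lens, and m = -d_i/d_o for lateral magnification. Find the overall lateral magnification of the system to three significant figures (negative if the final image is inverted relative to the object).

Lens 1: 1/d_i1 = 1/f_1 - 1/d_o1 = 1/(-8) - 1/16.5 = -0.18561 cm^-1, so d_i1 = -5.388 cm.
m_1 = -(-5.388)/16.5 = 0.3265.
The intermediate image is virtual, 5.388 cm to the left of lens 1, so d_o2 = L - d_i1 = 42 - (-5.388) = 47.388 cm.
Lens 2: 1/d_i2 = 1/f_2 - 1/d_o2 = 1/(-27) - 1/(47.388) = -0.05814 cm^-1, so d_i2 = -17.200 cm.
m_2 = -(-17.200)/(47.388) = 0.3630.
Total m = m_1 x m_2 = (0.3265)(0.3630) = 0.1185.

0.119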